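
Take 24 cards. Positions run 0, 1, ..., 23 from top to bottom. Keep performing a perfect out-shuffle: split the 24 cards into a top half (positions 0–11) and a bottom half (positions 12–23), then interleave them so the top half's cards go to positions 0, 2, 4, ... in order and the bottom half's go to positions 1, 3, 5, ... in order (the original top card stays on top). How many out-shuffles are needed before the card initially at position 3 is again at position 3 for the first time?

11

Follow position 3 under repeated out-shuffles:
3 → 6 → 12 → 1 → 2 → 4 → 8 → 16 → 9 → 18 → 13 → 3
It first returns after 11 out-shuffles.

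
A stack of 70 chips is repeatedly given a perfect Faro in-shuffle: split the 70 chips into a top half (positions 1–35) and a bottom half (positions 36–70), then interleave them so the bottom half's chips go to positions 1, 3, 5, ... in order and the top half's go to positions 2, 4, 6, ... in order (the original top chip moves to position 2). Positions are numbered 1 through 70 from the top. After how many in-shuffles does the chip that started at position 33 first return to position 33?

35

Follow position 33 under repeated in-shuffles:
33 → 66 → 61 → 51 → 31 → 62 → 53 → 35 → ... → 33 (length 35)
It first returns after 35 in-shuffles.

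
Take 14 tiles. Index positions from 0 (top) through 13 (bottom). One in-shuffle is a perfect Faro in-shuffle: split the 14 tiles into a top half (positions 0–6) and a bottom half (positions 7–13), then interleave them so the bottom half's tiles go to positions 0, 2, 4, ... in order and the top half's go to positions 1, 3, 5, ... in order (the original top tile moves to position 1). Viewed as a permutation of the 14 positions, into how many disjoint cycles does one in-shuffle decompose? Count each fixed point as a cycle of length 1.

Trace each unvisited position around until it returns:
(0 1 3 7) (2 5 11 8) (4 9) (6 13 12 10)
4 cycles in total.

4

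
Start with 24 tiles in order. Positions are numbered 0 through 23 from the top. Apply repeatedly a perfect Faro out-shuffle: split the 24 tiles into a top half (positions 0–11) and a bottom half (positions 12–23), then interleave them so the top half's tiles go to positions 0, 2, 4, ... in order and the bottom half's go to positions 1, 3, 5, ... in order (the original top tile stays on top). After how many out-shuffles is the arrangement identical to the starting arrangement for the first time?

11

The out-shuffle permutes the 24 positions with cycle lengths [1, 1, 11, 11].
Every tile is home exactly when every cycle has completed a whole number of laps, i.e. after lcm(1, 11) = 11 out-shuffles.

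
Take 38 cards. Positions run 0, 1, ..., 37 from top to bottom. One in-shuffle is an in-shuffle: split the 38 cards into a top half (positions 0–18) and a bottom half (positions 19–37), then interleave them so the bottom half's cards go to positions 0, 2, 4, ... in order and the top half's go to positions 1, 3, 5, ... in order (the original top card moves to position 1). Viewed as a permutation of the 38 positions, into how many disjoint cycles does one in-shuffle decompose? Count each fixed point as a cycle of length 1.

4

Trace each unvisited position around until it returns:
(0 1 3 7 15 31 ... len 12) (2 5 11 23 8 17 ... len 12) (6 13 27 16 33 28 ... len 12) (12 25)
4 cycles in total.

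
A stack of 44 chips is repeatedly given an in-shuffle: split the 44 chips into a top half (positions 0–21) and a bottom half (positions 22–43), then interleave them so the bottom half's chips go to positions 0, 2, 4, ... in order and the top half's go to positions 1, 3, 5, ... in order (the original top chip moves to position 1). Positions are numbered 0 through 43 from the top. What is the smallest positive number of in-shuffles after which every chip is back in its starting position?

The in-shuffle permutes the 44 positions with cycle lengths [2, 4, 4, 4, 6, 12, 12].
Every chip is home exactly when every cycle has completed a whole number of laps, i.e. after lcm(2, 4, 6, 12) = 12 in-shuffles.

12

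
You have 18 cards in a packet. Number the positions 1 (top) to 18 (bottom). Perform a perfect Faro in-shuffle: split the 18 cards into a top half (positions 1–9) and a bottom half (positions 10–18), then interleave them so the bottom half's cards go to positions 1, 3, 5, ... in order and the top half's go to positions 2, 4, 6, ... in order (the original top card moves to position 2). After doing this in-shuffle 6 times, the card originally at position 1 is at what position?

Track the card's position through each in-shuffle:
1 → 2 → 4 → 8 → 16 → 13 → 7

7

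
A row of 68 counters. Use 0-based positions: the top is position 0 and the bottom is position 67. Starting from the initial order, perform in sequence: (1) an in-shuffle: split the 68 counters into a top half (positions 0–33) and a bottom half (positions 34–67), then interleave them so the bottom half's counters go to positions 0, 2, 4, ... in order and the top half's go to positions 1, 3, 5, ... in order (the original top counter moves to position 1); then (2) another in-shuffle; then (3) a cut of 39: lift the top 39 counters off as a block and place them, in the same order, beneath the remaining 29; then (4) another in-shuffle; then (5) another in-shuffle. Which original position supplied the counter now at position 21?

19

Undo the operations in reverse order, starting from position 21:
  undo op 5 (in-shuffle, from top half): 21 ← 10
  undo op 4 (in-shuffle, from bottom half): 10 ← 39
  undo op 3 (cut 39): 39 ← 10
  undo op 2 (in-shuffle, from bottom half): 10 ← 39
  undo op 1 (in-shuffle, from top half): 39 ← 19
So the counter at position 21 came from original position 19.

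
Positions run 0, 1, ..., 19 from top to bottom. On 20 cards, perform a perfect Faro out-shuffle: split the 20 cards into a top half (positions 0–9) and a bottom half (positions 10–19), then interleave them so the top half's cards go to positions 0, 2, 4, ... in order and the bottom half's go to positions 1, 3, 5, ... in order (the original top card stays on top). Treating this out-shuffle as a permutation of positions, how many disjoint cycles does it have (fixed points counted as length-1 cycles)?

3

Trace each unvisited position around until it returns:
(0) (1 2 4 8 16 13 ... len 18) (19)
3 cycles in total.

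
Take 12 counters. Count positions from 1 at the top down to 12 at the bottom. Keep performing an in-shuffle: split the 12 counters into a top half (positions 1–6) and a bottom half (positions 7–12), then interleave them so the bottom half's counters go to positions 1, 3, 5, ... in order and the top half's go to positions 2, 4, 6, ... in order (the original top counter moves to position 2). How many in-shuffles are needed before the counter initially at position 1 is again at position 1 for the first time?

12

Follow position 1 under repeated in-shuffles:
1 → 2 → 4 → 8 → 3 → 6 → 12 → 11 → 9 → 5 → 10 → 7 → 1
It first returns after 12 in-shuffles.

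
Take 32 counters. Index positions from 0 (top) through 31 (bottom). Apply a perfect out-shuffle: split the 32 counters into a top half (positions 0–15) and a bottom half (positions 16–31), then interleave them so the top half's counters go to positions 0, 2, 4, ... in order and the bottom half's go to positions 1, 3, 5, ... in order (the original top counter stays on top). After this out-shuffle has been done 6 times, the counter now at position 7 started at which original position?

Work backwards from position 7, undoing one out-shuffle at a time:
7 ← 19 ← 25 ← 28 ← 14 ← 7 ← 19
So the counter now at position 7 started at position 19.

19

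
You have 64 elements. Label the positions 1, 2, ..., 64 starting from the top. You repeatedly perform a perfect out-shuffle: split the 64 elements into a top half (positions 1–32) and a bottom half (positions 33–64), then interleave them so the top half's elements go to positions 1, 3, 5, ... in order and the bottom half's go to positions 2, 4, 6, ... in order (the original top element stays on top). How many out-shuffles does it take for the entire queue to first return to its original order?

6

The out-shuffle permutes the 64 positions with cycle lengths [1, 1, 2, 3, 3, 6, 6, 6, 6, 6, 6, 6, 6, 6].
Every element is home exactly when every cycle has completed a whole number of laps, i.e. after lcm(1, 2, 3, 6) = 6 out-shuffles.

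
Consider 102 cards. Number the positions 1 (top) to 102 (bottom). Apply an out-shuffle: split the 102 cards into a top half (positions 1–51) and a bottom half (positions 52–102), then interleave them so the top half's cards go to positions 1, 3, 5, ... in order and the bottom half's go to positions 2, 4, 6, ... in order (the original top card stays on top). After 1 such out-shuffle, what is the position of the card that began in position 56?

Track the card's position through each out-shuffle:
56 → 10

10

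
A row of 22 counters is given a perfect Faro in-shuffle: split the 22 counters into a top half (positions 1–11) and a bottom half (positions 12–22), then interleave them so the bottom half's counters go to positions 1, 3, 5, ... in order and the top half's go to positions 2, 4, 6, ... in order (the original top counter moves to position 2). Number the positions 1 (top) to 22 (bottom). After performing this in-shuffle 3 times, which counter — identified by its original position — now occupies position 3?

9

Work backwards from position 3, undoing one in-shuffle at a time:
3 ← 13 ← 18 ← 9
So the counter now at position 3 started at position 9.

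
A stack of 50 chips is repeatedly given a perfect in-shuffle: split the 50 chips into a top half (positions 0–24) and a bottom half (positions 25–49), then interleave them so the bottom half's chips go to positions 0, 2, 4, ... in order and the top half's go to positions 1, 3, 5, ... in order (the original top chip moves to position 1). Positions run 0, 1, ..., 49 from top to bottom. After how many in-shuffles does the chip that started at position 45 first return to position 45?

Follow position 45 under repeated in-shuffles:
45 → 40 → 30 → 10 → 21 → 43 → 36 → 22 → 45
It first returns after 8 in-shuffles.

8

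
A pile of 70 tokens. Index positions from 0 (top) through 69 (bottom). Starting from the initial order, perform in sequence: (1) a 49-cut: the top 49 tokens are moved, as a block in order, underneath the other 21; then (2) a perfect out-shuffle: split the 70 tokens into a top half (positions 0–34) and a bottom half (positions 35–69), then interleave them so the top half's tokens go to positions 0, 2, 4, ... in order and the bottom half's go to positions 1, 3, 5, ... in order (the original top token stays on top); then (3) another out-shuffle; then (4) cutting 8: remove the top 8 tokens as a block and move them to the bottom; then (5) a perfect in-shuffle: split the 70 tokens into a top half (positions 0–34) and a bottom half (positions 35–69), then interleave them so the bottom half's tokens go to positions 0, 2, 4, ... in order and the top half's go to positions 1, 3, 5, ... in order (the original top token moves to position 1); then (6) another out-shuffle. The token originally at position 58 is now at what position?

Track the token from position 58 forward through each operation:
  after op 1 (cut 49): 58 → 9
  after op 2 (out-shuffle): 9 → 18
  after op 3 (out-shuffle): 18 → 36
  after op 4 (cut 8): 36 → 28
  after op 5 (in-shuffle): 28 → 57
  after op 6 (out-shuffle): 57 → 45

45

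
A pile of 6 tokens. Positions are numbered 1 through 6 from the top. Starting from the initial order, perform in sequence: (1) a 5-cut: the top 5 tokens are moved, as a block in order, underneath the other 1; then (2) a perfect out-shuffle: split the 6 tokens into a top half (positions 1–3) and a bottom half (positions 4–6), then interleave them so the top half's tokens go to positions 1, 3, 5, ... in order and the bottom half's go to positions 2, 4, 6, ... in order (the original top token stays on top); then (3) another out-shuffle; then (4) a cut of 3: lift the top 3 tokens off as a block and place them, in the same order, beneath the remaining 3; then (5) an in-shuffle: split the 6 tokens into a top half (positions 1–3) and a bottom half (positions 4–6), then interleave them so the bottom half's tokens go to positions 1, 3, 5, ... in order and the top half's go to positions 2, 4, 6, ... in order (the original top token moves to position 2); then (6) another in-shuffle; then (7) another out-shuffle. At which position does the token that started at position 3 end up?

5

Track the token from position 3 forward through each operation:
  after op 1 (cut 5): 3 → 4
  after op 2 (out-shuffle): 4 → 2
  after op 3 (out-shuffle): 2 → 3
  after op 4 (cut 3): 3 → 6
  after op 5 (in-shuffle): 6 → 5
  after op 6 (in-shuffle): 5 → 3
  after op 7 (out-shuffle): 3 → 5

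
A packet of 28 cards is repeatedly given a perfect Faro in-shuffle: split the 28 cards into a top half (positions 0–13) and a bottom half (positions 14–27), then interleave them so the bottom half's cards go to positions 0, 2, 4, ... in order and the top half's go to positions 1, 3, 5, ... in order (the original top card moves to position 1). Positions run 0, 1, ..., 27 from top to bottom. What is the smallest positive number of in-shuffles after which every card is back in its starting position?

The in-shuffle permutes the 28 positions with cycle lengths [28].
Every card is home exactly when every cycle has completed a whole number of laps, i.e. after lcm(28) = 28 in-shuffles.

28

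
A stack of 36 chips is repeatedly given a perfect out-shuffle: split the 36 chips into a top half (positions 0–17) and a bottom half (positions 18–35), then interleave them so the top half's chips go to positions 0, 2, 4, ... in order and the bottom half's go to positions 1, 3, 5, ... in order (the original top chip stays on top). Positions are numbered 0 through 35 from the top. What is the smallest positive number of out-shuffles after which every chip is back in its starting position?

The out-shuffle permutes the 36 positions with cycle lengths [1, 1, 3, 3, 4, 12, 12].
Every chip is home exactly when every cycle has completed a whole number of laps, i.e. after lcm(1, 3, 4, 12) = 12 out-shuffles.

12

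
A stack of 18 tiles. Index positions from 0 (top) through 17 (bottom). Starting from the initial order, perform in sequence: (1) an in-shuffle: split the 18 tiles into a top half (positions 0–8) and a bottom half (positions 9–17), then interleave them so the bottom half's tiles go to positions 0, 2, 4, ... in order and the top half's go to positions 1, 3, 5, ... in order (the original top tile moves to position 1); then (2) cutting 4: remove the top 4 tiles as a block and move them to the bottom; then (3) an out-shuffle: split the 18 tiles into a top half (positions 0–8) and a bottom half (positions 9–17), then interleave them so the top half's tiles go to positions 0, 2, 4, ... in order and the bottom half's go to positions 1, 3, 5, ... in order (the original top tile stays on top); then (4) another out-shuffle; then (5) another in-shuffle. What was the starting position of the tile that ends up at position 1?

Undo the operations in reverse order, starting from position 1:
  undo op 5 (in-shuffle, from top half): 1 ← 0
  undo op 4 (out-shuffle, from top half): 0 ← 0
  undo op 3 (out-shuffle, from top half): 0 ← 0
  undo op 2 (cut 4): 0 ← 4
  undo op 1 (in-shuffle, from bottom half): 4 ← 11
So the tile at position 1 came from original position 11.

11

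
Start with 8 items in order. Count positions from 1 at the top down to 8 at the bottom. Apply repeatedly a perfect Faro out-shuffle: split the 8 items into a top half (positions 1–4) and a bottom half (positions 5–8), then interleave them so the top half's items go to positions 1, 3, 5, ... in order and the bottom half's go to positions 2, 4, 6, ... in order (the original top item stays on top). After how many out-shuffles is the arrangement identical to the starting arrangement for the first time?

The out-shuffle permutes the 8 positions with cycle lengths [1, 1, 3, 3].
Every item is home exactly when every cycle has completed a whole number of laps, i.e. after lcm(1, 3) = 3 out-shuffles.

3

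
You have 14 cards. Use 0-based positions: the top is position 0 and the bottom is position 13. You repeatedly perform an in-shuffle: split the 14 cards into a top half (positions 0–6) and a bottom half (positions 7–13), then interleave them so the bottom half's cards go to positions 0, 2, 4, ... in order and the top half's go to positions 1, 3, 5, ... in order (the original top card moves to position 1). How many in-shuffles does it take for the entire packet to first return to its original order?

4

The in-shuffle permutes the 14 positions with cycle lengths [2, 4, 4, 4].
Every card is home exactly when every cycle has completed a whole number of laps, i.e. after lcm(2, 4) = 4 in-shuffles.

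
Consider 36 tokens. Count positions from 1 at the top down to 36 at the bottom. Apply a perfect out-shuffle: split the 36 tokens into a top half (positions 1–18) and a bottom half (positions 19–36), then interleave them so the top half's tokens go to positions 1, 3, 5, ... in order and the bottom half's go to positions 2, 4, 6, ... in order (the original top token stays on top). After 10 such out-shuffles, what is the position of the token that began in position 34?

18

Track the token's position through each out-shuffle:
34 → 32 → 28 → 20 → 4 → 7 → 13 → 25 → 14 → 27 → 18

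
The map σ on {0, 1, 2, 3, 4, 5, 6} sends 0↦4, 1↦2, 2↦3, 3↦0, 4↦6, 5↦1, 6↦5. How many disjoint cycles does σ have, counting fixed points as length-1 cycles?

1

Cycle decomposition: (0 4 6 5 1 2 3).
1 cycle.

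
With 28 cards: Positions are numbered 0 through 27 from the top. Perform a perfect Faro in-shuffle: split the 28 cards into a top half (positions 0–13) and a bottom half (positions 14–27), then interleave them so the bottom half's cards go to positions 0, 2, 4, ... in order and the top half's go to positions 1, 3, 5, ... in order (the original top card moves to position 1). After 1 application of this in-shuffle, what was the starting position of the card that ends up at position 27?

Work backwards from position 27, undoing one in-shuffle at a time:
27 ← 13
So the card now at position 27 started at position 13.

13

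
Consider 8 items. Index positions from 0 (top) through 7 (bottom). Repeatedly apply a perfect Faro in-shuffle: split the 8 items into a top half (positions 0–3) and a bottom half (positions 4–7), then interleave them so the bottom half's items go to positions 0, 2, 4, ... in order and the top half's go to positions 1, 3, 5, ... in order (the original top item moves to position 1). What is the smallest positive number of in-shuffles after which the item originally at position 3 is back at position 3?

6

Follow position 3 under repeated in-shuffles:
3 → 7 → 6 → 4 → 0 → 1 → 3
It first returns after 6 in-shuffles.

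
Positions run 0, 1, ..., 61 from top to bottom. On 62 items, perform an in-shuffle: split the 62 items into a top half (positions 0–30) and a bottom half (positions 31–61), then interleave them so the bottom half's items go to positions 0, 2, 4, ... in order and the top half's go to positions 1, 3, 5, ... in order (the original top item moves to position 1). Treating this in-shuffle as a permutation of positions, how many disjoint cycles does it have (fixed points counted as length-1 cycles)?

12

Trace each unvisited position around until it returns:
(0 1 3 7 15 31) (2 5 11 23 47 32) (4 9 19 39 16 33) (6 13 27 55 48 34) (8 17 35) (10 21 43 24 49 36) (12 25 51 40 18 37) (14 29 59 56 50 38) ... plus 4 more
12 cycles in total.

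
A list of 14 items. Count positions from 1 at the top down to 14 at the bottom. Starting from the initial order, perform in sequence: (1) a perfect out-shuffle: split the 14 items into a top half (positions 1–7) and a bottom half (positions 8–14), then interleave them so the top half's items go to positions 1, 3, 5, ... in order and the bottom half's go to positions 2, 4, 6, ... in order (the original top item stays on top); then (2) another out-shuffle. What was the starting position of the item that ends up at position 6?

Undo the operations in reverse order, starting from position 6:
  undo op 2 (out-shuffle, from bottom half): 6 ← 10
  undo op 1 (out-shuffle, from bottom half): 10 ← 12
So the item at position 6 came from original position 12.

12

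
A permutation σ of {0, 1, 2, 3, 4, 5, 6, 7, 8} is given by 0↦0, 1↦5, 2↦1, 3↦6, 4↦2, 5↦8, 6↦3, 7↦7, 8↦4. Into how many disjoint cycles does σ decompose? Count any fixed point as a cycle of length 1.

Cycle decomposition: (0) (1 5 8 4 2) (3 6) (7).
4 cycles.

4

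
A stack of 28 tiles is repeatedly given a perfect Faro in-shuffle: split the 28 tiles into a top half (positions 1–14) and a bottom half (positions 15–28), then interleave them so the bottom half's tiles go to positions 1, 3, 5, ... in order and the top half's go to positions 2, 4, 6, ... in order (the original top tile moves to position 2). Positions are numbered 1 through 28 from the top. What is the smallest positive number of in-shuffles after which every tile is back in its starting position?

The in-shuffle permutes the 28 positions with cycle lengths [28].
Every tile is home exactly when every cycle has completed a whole number of laps, i.e. after lcm(28) = 28 in-shuffles.

28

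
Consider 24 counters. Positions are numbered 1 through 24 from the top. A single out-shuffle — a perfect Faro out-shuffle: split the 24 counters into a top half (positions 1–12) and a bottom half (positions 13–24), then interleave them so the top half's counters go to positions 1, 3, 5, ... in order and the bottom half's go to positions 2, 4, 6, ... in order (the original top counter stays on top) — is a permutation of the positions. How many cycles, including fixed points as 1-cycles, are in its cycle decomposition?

4

Trace each unvisited position around until it returns:
(1) (2 3 5 9 17 10 ... len 11) (6 11 21 18 12 23 ... len 11) (24)
4 cycles in total.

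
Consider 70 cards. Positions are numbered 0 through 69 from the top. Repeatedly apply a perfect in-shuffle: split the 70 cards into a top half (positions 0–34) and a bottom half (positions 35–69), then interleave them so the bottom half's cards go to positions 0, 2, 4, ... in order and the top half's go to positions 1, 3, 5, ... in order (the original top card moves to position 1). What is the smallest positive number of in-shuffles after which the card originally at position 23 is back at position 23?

35

Follow position 23 under repeated in-shuffles:
23 → 47 → 24 → 49 → 28 → 57 → 44 → 18 → ... → 23 (length 35)
It first returns after 35 in-shuffles.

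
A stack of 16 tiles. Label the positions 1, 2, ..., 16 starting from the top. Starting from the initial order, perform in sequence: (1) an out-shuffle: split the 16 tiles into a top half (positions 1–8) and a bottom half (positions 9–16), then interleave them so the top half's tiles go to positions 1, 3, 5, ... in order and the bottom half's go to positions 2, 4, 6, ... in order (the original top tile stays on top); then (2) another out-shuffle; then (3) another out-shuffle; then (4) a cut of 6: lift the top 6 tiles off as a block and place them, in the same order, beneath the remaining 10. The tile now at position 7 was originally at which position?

Undo the operations in reverse order, starting from position 7:
  undo op 4 (cut 6): 7 ← 13
  undo op 3 (out-shuffle, from top half): 13 ← 7
  undo op 2 (out-shuffle, from top half): 7 ← 4
  undo op 1 (out-shuffle, from bottom half): 4 ← 10
So the tile at position 7 came from original position 10.

10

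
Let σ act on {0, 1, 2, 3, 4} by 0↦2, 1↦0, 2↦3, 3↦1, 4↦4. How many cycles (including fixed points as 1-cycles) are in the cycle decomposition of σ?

Cycle decomposition: (0 2 3 1) (4).
2 cycles.

2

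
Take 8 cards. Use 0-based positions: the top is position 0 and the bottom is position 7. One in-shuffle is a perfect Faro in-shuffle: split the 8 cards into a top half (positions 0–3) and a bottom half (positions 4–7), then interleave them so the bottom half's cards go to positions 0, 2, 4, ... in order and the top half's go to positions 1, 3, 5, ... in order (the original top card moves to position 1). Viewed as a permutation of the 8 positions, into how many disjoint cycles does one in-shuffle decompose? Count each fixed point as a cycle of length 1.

2

Trace each unvisited position around until it returns:
(0 1 3 7 6 4) (2 5)
2 cycles in total.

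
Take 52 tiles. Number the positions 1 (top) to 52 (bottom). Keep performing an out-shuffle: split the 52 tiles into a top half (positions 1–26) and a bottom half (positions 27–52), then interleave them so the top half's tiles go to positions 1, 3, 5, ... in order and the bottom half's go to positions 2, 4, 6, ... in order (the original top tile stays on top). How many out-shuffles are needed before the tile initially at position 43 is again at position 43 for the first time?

8

Follow position 43 under repeated out-shuffles:
43 → 34 → 16 → 31 → 10 → 19 → 37 → 22 → 43
It first returns after 8 out-shuffles.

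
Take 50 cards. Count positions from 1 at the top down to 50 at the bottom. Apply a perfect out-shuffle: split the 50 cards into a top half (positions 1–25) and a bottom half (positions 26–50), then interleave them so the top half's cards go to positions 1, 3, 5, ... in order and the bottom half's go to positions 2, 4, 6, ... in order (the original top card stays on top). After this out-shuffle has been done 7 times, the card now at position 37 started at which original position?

12

Work backwards from position 37, undoing one out-shuffle at a time:
37 ← 19 ← 10 ← 30 ← 40 ← 45 ← 23 ← 12
So the card now at position 37 started at position 12.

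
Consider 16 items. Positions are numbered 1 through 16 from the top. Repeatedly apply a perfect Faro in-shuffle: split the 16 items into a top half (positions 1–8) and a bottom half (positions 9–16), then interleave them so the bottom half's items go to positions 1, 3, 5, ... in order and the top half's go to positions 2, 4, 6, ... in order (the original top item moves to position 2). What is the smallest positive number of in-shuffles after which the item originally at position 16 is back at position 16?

8

Follow position 16 under repeated in-shuffles:
16 → 15 → 13 → 9 → 1 → 2 → 4 → 8 → 16
It first returns after 8 in-shuffles.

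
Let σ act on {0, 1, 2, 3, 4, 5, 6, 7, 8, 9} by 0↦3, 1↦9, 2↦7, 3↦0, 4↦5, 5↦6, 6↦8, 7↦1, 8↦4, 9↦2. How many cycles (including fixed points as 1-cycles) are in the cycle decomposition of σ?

3

Cycle decomposition: (0 3) (1 9 2 7) (4 5 6 8).
3 cycles.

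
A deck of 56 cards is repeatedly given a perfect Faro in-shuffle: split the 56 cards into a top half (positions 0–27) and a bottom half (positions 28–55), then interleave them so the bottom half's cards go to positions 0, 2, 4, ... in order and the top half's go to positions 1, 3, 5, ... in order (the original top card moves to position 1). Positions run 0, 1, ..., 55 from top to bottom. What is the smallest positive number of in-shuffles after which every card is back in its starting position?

The in-shuffle permutes the 56 positions with cycle lengths [2, 18, 18, 18].
Every card is home exactly when every cycle has completed a whole number of laps, i.e. after lcm(2, 18) = 18 in-shuffles.

18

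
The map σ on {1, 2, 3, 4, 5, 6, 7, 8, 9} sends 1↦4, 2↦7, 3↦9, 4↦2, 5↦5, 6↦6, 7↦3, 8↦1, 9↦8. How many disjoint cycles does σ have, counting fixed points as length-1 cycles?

Cycle decomposition: (1 4 2 7 3 9 8) (5) (6).
3 cycles.

3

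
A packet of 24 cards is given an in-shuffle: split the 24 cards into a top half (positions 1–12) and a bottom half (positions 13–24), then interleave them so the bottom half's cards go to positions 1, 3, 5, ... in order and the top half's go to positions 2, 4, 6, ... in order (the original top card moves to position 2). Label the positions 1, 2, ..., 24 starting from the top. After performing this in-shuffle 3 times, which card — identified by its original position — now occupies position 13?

11

Work backwards from position 13, undoing one in-shuffle at a time:
13 ← 19 ← 22 ← 11
So the card now at position 13 started at position 11.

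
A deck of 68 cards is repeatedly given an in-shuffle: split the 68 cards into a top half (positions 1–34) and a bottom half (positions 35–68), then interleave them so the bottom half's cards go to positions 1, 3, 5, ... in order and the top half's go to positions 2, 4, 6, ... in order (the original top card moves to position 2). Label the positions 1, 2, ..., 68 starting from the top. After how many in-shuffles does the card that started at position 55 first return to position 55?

22

Follow position 55 under repeated in-shuffles:
55 → 41 → 13 → 26 → 52 → 35 → 1 → 2 → ... → 55 (length 22)
It first returns after 22 in-shuffles.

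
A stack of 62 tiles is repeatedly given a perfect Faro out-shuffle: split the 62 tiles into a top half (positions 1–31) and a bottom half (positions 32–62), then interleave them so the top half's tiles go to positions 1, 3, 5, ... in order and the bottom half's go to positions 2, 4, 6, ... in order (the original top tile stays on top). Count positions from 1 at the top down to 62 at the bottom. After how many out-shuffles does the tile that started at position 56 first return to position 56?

60

Follow position 56 under repeated out-shuffles:
56 → 50 → 38 → 14 → 27 → 53 → 44 → 26 → ... → 56 (length 60)
It first returns after 60 out-shuffles.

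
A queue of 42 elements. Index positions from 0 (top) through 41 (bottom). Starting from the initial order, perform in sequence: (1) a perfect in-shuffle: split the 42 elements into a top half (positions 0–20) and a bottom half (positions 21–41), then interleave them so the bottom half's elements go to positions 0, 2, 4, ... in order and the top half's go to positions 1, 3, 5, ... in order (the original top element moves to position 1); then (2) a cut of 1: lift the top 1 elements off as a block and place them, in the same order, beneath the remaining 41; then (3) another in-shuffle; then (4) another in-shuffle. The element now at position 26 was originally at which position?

19

Undo the operations in reverse order, starting from position 26:
  undo op 4 (in-shuffle, from bottom half): 26 ← 34
  undo op 3 (in-shuffle, from bottom half): 34 ← 38
  undo op 2 (cut 1): 38 ← 39
  undo op 1 (in-shuffle, from top half): 39 ← 19
So the element at position 26 came from original position 19.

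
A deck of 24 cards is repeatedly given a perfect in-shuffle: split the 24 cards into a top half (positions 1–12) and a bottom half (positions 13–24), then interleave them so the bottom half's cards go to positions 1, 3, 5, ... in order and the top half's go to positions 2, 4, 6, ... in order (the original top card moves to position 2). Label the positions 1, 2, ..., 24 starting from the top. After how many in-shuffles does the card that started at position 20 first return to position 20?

4

Follow position 20 under repeated in-shuffles:
20 → 15 → 5 → 10 → 20
It first returns after 4 in-shuffles.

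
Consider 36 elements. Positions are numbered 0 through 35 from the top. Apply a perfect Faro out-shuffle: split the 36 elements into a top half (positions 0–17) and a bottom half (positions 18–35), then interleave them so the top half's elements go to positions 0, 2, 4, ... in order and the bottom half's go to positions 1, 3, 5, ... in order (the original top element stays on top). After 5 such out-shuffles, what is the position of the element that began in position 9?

Track the element's position through each out-shuffle:
9 → 18 → 1 → 2 → 4 → 8

8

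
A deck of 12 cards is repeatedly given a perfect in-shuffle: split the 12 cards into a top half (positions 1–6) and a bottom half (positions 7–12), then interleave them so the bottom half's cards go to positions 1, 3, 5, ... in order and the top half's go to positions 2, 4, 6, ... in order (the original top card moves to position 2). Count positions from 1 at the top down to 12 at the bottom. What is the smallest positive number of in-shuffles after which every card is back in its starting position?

The in-shuffle permutes the 12 positions with cycle lengths [12].
Every card is home exactly when every cycle has completed a whole number of laps, i.e. after lcm(12) = 12 in-shuffles.

12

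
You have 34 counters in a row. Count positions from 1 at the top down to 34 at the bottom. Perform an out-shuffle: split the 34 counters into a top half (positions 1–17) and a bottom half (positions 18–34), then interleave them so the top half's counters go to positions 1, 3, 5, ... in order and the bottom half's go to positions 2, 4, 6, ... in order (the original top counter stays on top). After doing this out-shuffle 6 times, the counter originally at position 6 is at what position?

Track the counter's position through each out-shuffle:
6 → 11 → 21 → 8 → 15 → 29 → 24

24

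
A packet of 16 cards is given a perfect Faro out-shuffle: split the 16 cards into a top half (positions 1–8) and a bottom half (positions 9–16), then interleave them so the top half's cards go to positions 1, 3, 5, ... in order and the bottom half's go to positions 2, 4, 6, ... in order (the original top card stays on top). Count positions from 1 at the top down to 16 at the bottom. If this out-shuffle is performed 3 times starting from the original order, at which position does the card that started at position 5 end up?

Track the card's position through each out-shuffle:
5 → 9 → 2 → 3

3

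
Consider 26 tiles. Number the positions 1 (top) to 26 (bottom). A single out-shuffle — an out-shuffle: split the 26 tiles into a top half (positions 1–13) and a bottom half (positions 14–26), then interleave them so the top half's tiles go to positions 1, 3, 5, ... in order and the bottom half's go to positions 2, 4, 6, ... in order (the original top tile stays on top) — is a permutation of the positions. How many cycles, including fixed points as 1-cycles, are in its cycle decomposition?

4

Trace each unvisited position around until it returns:
(1) (2 3 5 9 17 8 ... len 20) (6 11 21 16) (26)
4 cycles in total.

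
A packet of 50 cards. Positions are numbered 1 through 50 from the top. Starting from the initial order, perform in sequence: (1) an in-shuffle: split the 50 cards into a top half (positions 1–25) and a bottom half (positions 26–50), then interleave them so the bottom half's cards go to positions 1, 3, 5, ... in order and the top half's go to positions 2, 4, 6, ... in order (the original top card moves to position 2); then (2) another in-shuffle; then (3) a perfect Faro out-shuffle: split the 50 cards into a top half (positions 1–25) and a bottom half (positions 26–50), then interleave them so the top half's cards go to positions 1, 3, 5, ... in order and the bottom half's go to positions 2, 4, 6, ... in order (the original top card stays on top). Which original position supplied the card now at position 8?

Undo the operations in reverse order, starting from position 8:
  undo op 3 (out-shuffle, from bottom half): 8 ← 29
  undo op 2 (in-shuffle, from bottom half): 29 ← 40
  undo op 1 (in-shuffle, from top half): 40 ← 20
So the card at position 8 came from original position 20.

20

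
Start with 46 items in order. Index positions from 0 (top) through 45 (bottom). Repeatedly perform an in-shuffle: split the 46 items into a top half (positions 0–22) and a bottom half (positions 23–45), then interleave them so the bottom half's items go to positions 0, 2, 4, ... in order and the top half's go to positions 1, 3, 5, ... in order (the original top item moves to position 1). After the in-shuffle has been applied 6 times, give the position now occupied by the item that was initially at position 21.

44

Track the item's position through each in-shuffle:
21 → 43 → 40 → 34 → 22 → 45 → 44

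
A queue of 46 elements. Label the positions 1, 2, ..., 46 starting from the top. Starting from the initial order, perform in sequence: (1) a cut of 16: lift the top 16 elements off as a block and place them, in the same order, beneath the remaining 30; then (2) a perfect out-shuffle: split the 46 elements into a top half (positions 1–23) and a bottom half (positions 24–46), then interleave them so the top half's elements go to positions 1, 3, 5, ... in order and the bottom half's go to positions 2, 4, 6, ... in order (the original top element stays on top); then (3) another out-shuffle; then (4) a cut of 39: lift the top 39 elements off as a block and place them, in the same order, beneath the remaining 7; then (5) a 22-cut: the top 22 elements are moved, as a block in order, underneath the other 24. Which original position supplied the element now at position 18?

25

Undo the operations in reverse order, starting from position 18:
  undo op 5 (cut 22): 18 ← 40
  undo op 4 (cut 39): 40 ← 33
  undo op 3 (out-shuffle, from top half): 33 ← 17
  undo op 2 (out-shuffle, from top half): 17 ← 9
  undo op 1 (cut 16): 9 ← 25
So the element at position 18 came from original position 25.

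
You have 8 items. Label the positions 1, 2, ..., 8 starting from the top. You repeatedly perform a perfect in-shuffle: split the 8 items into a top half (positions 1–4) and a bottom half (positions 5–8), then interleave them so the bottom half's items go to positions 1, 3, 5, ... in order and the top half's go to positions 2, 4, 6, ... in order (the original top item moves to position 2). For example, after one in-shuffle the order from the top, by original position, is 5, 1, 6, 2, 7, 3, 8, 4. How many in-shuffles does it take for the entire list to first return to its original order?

6

The in-shuffle permutes the 8 positions with cycle lengths [2, 6].
Every item is home exactly when every cycle has completed a whole number of laps, i.e. after lcm(2, 6) = 6 in-shuffles.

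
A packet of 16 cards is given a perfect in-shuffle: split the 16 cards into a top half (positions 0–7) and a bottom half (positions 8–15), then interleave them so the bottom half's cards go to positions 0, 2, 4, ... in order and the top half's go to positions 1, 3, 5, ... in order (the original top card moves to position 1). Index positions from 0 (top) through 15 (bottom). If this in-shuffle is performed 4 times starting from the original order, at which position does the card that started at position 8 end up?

7

Track the card's position through each in-shuffle:
8 → 0 → 1 → 3 → 7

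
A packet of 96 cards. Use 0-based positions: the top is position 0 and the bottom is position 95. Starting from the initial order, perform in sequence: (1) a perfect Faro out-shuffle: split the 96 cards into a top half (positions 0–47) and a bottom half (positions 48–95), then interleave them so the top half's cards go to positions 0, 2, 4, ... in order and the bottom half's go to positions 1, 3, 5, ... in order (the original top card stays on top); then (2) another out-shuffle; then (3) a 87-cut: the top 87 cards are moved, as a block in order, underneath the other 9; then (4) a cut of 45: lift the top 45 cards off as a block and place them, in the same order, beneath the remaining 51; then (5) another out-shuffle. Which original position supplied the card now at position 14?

82

Undo the operations in reverse order, starting from position 14:
  undo op 5 (out-shuffle, from top half): 14 ← 7
  undo op 4 (cut 45): 7 ← 52
  undo op 3 (cut 87): 52 ← 43
  undo op 2 (out-shuffle, from bottom half): 43 ← 69
  undo op 1 (out-shuffle, from bottom half): 69 ← 82
So the card at position 14 came from original position 82.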